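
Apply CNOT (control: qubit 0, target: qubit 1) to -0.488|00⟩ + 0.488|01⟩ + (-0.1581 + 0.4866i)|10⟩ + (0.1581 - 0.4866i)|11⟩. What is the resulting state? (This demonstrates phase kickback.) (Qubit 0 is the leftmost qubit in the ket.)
-0.488|00⟩ + 0.488|01⟩ + (0.1581 - 0.4866i)|10⟩ + (-0.1581 + 0.4866i)|11⟩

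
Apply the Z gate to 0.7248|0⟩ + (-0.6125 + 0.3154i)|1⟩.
0.7248|0⟩ + (0.6125 - 0.3154i)|1⟩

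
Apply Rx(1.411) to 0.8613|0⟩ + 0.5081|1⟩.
(0.6557 - 0.3295i)|0⟩ + (0.3868 - 0.5585i)|1⟩

Rx(1.411) = [[cos(θ/2), −i·sin(θ/2)], [−i·sin(θ/2), cos(θ/2)]]; θ = 1.411, cos(θ/2) ≈ 0.761287, sin(θ/2) ≈ 0.648415.
With a = amp(|0⟩) = 0.8613 and b = amp(|1⟩) = 0.5081:
new amp(|0⟩) = (0.761287)·a + (-0.648415i)·b = (0.6557 - 0.3295i)
new amp(|1⟩) = (-0.648415i)·a + (0.761287)·b = (0.3868 - 0.5585i)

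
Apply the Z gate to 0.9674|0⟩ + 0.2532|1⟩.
0.9674|0⟩ - 0.2532|1⟩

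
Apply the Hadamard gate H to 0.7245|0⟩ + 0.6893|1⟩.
0.9997|0⟩ + 0.02489|1⟩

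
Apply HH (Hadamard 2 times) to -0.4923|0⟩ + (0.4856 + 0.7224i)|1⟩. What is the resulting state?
-0.4923|0⟩ + (0.4856 + 0.7224i)|1⟩

H² = I, so an even number of Hadamards cancels: H^2 = I and the state is unchanged.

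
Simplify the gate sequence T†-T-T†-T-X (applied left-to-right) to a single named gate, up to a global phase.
X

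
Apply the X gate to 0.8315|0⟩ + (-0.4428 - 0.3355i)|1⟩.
(-0.4428 - 0.3355i)|0⟩ + 0.8315|1⟩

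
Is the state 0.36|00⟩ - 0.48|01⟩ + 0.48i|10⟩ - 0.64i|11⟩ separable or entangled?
Separable

Writing the state as a|00⟩ + b|01⟩ + c|10⟩ + d|11⟩, it is a product state iff ad − bc = 0.
Here (a, b, c, d) = (0.36, -0.48, 0.48i, -0.64i): ad − bc = (0.36)(-0.64i) − (-0.48)(0.48i) = 0, so the state is separable.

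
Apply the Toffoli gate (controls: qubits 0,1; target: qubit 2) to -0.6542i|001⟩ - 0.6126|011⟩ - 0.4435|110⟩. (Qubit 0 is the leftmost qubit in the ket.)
-0.6542i|001⟩ - 0.6126|011⟩ - 0.4435|111⟩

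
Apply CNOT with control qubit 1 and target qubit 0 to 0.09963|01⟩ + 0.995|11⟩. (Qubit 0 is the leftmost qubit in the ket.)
0.995|01⟩ + 0.09963|11⟩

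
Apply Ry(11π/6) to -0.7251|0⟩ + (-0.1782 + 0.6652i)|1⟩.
(0.7465 - 0.1722i)|0⟩ + (-0.01554 - 0.6425i)|1⟩

Ry(11π/6) = [[cos(θ/2), −sin(θ/2)], [sin(θ/2), cos(θ/2)]]; θ = 11π/6, cos(θ/2) ≈ -0.965926, sin(θ/2) ≈ 0.258819.
With a = amp(|0⟩) = -0.7251 and b = amp(|1⟩) = (-0.1782 + 0.6652i):
new amp(|0⟩) = (-0.965926)·a + (-0.258819)·b = (0.7465 - 0.1722i)
new amp(|1⟩) = (0.258819)·a + (-0.965926)·b = (-0.01554 - 0.6425i)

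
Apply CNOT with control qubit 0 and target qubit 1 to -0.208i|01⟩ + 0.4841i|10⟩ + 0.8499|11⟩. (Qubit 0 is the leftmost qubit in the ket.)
-0.208i|01⟩ + 0.8499|10⟩ + 0.4841i|11⟩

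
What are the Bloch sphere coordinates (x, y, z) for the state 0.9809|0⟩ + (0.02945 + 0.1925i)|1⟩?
(0.05778, 0.3776, 0.9242)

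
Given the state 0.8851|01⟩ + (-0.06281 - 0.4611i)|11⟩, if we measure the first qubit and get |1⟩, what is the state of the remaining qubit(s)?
(-0.135 - 0.9908i)|1⟩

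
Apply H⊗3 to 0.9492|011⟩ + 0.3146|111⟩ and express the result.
0.4468|000⟩ - 0.4468|001⟩ - 0.4468|010⟩ + 0.4468|011⟩ + 0.2244|100⟩ - 0.2244|101⟩ - 0.2244|110⟩ + 0.2244|111⟩

H⊗3 gives amp(|y⟩) = (1/2√2) Σ_x (−1)^(x·y) amp(|x⟩), where x·y is the number of positions in which both x and y have a 1.
|000⟩: (0.9492 + 0.3146)/(2√2) = 0.4468
|001⟩: (-0.9492 - 0.3146)/(2√2) = -0.4468
|010⟩: (-0.9492 - 0.3146)/(2√2) = -0.4468
|011⟩: (0.9492 + 0.3146)/(2√2) = 0.4468
|100⟩: (0.9492 - 0.3146)/(2√2) = 0.2244
|101⟩: (-0.9492 + 0.3146)/(2√2) = -0.2244
|110⟩: (-0.9492 + 0.3146)/(2√2) = -0.2244
|111⟩: (0.9492 - 0.3146)/(2√2) = 0.2244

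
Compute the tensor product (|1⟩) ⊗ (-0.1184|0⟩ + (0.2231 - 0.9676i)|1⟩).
-0.1184|10⟩ + (0.2231 - 0.9676i)|11⟩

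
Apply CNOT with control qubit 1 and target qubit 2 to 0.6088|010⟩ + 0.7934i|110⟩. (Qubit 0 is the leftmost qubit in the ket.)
0.6088|011⟩ + 0.7934i|111⟩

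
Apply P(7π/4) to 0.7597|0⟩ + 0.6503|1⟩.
0.7597|0⟩ + (0.4598 - 0.4598i)|1⟩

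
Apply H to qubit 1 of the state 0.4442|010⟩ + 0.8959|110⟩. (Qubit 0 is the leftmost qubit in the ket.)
0.3141|000⟩ - 0.3141|010⟩ + 0.6335|100⟩ - 0.6335|110⟩

H on qubit 1 mixes each pair of kets that differ only in qubit 1: amplitudes (a, b) of (|…0…⟩, |…1…⟩) become ((a + b)/√2, (a − b)/√2). Kets absent from the input have amplitude 0.
(|000⟩, |010⟩): (a, b) = (0, 0.4442) → (0.3141, -0.3141)
(|100⟩, |110⟩): (a, b) = (0, 0.8959) → (0.6335, -0.6335)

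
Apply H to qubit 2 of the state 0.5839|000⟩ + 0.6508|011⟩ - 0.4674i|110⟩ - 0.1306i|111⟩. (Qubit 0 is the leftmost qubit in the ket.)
0.4129|000⟩ + 0.4129|001⟩ + 0.4602|010⟩ - 0.4602|011⟩ - 0.4228i|110⟩ - 0.2382i|111⟩

H on qubit 2 mixes each pair of kets that differ only in qubit 2: amplitudes (a, b) of (|…0…⟩, |…1…⟩) become ((a + b)/√2, (a − b)/√2). Kets absent from the input have amplitude 0.
(|000⟩, |001⟩): (a, b) = (0.5839, 0) → (0.4129, 0.4129)
(|010⟩, |011⟩): (a, b) = (0, 0.6508) → (0.4602, -0.4602)
(|110⟩, |111⟩): (a, b) = (-0.4674i, -0.1306i) → (-0.4228i, -0.2382i)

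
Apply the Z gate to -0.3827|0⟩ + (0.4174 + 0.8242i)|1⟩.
-0.3827|0⟩ + (-0.4174 - 0.8242i)|1⟩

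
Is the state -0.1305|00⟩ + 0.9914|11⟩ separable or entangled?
Entangled

Writing the state as a|00⟩ + b|01⟩ + c|10⟩ + d|11⟩, it is a product state iff ad − bc = 0.
Here (a, b, c, d) = (-0.1305, 0, 0, 0.9914): ad − bc = (-0.1305)(0.9914) − (0)(0) = -0.1294 ≠ 0, so the state is entangled.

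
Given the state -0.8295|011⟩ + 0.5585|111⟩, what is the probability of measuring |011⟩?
0.6881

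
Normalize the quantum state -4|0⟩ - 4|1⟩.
-1/√2|0⟩ - 1/√2|1⟩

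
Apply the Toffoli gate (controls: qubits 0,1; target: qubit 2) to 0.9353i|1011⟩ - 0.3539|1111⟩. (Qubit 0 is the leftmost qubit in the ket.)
0.9353i|1011⟩ - 0.3539|1101⟩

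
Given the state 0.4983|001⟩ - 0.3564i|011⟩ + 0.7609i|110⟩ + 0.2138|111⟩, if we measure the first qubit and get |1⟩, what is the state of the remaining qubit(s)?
0.9627i|10⟩ + 0.2705|11⟩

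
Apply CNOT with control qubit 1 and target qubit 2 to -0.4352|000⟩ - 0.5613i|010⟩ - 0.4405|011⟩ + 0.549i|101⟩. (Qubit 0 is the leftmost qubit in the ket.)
-0.4352|000⟩ - 0.4405|010⟩ - 0.5613i|011⟩ + 0.549i|101⟩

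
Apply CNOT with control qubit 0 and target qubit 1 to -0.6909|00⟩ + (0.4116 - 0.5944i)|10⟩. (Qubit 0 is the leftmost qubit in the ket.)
-0.6909|00⟩ + (0.4116 - 0.5944i)|11⟩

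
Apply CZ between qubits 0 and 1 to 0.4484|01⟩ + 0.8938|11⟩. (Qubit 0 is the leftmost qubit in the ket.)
0.4484|01⟩ - 0.8938|11⟩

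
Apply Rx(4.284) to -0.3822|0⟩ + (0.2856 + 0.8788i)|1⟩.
(0.9459 - 0.2403i)|0⟩ + (-0.1544 - 0.1536i)|1⟩

Rx(4.284) = [[cos(θ/2), −i·sin(θ/2)], [−i·sin(θ/2), cos(θ/2)]]; θ = 4.284, cos(θ/2) ≈ -0.540645, sin(θ/2) ≈ 0.841251.
With a = amp(|0⟩) = -0.3822 and b = amp(|1⟩) = (0.2856 + 0.8788i):
new amp(|0⟩) = (-0.540645)·a + (-0.841251i)·b = (0.9459 - 0.2403i)
new amp(|1⟩) = (-0.841251i)·a + (-0.540645)·b = (-0.1544 - 0.1536i)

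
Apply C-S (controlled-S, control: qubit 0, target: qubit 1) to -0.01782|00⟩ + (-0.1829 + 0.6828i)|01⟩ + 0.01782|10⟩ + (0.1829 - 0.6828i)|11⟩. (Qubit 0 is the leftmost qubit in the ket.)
-0.01782|00⟩ + (-0.1829 + 0.6828i)|01⟩ + 0.01782|10⟩ + (0.6828 + 0.1829i)|11⟩

C-S leaves the control-|0⟩ kets |00⟩, |01⟩ unchanged and applies S to qubit 1 on the control-|1⟩ pair (|10⟩, |11⟩).
S = [[1, 0], [0, i]].
With a = amp(|10⟩) = 0.01782 and b = amp(|11⟩) = (0.1829 - 0.6828i):
new amp(|10⟩) = (1)·a = 0.01782
new amp(|11⟩) = (i)·b = (0.6828 + 0.1829i)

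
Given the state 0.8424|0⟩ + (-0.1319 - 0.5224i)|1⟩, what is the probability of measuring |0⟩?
0.7096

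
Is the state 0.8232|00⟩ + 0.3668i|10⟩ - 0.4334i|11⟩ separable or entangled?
Entangled

Writing the state as a|00⟩ + b|01⟩ + c|10⟩ + d|11⟩, it is a product state iff ad − bc = 0.
Here (a, b, c, d) = (0.8232, 0, 0.3668i, -0.4334i): ad − bc = (0.8232)(-0.4334i) − (0)(0.3668i) = -0.3568i ≠ 0, so the state is entangled.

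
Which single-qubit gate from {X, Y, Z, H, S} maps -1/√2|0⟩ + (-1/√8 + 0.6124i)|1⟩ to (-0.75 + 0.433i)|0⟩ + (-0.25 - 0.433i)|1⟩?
H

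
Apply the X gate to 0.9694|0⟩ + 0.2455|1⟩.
0.2455|0⟩ + 0.9694|1⟩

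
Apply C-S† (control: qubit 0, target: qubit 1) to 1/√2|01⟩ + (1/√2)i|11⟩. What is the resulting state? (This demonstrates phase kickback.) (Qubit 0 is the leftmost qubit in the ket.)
1/√2|01⟩ + 1/√2|11⟩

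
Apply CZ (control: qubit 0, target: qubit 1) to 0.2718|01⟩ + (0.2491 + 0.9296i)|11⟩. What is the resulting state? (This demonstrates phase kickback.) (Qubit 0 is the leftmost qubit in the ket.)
0.2718|01⟩ + (-0.2491 - 0.9296i)|11⟩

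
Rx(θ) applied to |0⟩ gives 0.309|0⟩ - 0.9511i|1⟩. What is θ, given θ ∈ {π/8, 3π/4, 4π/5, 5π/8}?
4π/5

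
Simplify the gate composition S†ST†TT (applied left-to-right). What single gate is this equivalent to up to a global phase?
T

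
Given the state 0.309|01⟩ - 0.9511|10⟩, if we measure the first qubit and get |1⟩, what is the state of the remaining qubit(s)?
-|0⟩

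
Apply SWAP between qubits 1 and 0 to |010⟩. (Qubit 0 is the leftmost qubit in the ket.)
|100⟩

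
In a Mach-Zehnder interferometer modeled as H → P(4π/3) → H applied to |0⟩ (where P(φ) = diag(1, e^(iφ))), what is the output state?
(0.25 - 0.433i)|0⟩ + (0.75 + 0.433i)|1⟩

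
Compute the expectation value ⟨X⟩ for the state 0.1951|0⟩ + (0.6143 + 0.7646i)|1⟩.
0.2397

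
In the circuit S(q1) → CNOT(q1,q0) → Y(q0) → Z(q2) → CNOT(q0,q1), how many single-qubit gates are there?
3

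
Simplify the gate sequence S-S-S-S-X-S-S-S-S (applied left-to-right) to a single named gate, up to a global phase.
X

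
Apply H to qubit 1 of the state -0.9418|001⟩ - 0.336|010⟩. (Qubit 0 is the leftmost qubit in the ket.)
-0.2376|000⟩ - 0.666|001⟩ + 0.2376|010⟩ - 0.666|011⟩

H on qubit 1 mixes each pair of kets that differ only in qubit 1: amplitudes (a, b) of (|…0…⟩, |…1…⟩) become ((a + b)/√2, (a − b)/√2). Kets absent from the input have amplitude 0.
(|000⟩, |010⟩): (a, b) = (0, -0.336) → (-0.2376, 0.2376)
(|001⟩, |011⟩): (a, b) = (-0.9418, 0) → (-0.666, -0.666)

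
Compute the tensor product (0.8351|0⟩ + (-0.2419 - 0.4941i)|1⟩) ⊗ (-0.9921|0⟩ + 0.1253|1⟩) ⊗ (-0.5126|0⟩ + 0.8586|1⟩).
0.4247|000⟩ - 0.7114|001⟩ - 0.05364|010⟩ + 0.08984|011⟩ + (-0.123 - 0.2513i)|100⟩ + (0.2061 + 0.4209i)|101⟩ + (0.01554 + 0.03174i)|110⟩ + (-0.02602 - 0.05316i)|111⟩

amp(|b₁b₂…⟩) = product of the factor amplitudes for bits b₁, b₂, …; only kets whose every factor amplitude is nonzero survive.
|000⟩: (0.8351)(-0.9921)(-0.5126) = 0.4247
|001⟩: (0.8351)(-0.9921)(0.8586) = -0.7114
|010⟩: (0.8351)(0.1253)(-0.5126) = -0.05364
|011⟩: (0.8351)(0.1253)(0.8586) = 0.08984
|100⟩: (-0.2419 - 0.4941i)(-0.9921)(-0.5126) = (-0.123 - 0.2513i)
|101⟩: (-0.2419 - 0.4941i)(-0.9921)(0.8586) = (0.2061 + 0.4209i)
|110⟩: (-0.2419 - 0.4941i)(0.1253)(-0.5126) = (0.01554 + 0.03174i)
|111⟩: (-0.2419 - 0.4941i)(0.1253)(0.8586) = (-0.02602 - 0.05316i)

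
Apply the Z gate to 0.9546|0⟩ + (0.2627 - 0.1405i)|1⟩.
0.9546|0⟩ + (-0.2627 + 0.1405i)|1⟩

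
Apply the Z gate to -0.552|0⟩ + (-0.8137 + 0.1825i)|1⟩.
-0.552|0⟩ + (0.8137 - 0.1825i)|1⟩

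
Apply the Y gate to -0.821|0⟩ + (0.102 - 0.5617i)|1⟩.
(-0.5617 - 0.102i)|0⟩ - 0.821i|1⟩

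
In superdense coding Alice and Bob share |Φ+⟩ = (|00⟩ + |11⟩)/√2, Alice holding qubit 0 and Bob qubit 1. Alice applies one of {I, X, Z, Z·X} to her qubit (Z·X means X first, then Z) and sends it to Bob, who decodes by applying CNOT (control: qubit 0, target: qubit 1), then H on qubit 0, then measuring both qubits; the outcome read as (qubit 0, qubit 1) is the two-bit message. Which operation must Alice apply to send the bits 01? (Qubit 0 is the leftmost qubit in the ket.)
X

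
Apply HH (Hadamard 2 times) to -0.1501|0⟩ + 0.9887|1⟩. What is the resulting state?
-0.1501|0⟩ + 0.9887|1⟩

H² = I, so an even number of Hadamards cancels: H^2 = I and the state is unchanged.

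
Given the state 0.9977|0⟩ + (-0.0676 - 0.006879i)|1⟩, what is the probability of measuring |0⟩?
0.9954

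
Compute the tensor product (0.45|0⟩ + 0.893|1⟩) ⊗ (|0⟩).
0.45|00⟩ + 0.893|10⟩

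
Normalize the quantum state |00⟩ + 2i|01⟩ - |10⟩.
1/√6|00⟩ + 0.8165i|01⟩ - 1/√6|10⟩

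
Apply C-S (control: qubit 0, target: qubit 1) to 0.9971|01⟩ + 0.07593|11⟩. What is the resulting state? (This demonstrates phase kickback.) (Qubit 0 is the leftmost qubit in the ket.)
0.9971|01⟩ + 0.07593i|11⟩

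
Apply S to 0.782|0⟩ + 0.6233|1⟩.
0.782|0⟩ + 0.6233i|1⟩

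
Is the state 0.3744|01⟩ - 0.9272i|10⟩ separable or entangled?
Entangled

Writing the state as a|00⟩ + b|01⟩ + c|10⟩ + d|11⟩, it is a product state iff ad − bc = 0.
Here (a, b, c, d) = (0, 0.3744, -0.9272i, 0): ad − bc = (0)(0) − (0.3744)(-0.9272i) = 0.3471i ≠ 0, so the state is entangled.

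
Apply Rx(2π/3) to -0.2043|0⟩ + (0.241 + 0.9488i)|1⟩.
(0.7195 - 0.2087i)|0⟩ + (0.1205 + 0.6513i)|1⟩

Rx(2π/3) = [[cos(θ/2), −i·sin(θ/2)], [−i·sin(θ/2), cos(θ/2)]]; θ = 2π/3, cos(θ/2) ≈ 0.5, sin(θ/2) ≈ 0.866025.
With a = amp(|0⟩) = -0.2043 and b = amp(|1⟩) = (0.241 + 0.9488i):
new amp(|0⟩) = (0.5)·a + (-0.866025i)·b = (0.7195 - 0.2087i)
new amp(|1⟩) = (-0.866025i)·a + (0.5)·b = (0.1205 + 0.6513i)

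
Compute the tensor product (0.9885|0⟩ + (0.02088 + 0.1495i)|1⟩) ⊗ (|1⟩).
0.9885|01⟩ + (0.02088 + 0.1495i)|11⟩

amp(|b₁b₂…⟩) = product of the factor amplitudes for bits b₁, b₂, …; only kets whose every factor amplitude is nonzero survive.
|01⟩: (0.9885)(1) = 0.9885
|11⟩: (0.02088 + 0.1495i)(1) = (0.02088 + 0.1495i)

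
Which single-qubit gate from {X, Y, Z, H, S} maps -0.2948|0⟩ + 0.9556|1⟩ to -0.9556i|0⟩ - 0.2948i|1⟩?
Y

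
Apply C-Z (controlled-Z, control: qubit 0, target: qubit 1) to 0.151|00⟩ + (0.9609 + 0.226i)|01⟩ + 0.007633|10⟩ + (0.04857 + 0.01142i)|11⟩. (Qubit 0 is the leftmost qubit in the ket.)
0.151|00⟩ + (0.9609 + 0.226i)|01⟩ + 0.007633|10⟩ + (-0.04857 - 0.01142i)|11⟩

C-Z leaves the control-|0⟩ kets |00⟩, |01⟩ unchanged and applies Z to qubit 1 on the control-|1⟩ pair (|10⟩, |11⟩).
Z = [[1, 0], [0, -1]].
With a = amp(|10⟩) = 0.007633 and b = amp(|11⟩) = (0.04857 + 0.01142i):
new amp(|10⟩) = (1)·a = 0.007633
new amp(|11⟩) = (-1)·b = (-0.04857 - 0.01142i)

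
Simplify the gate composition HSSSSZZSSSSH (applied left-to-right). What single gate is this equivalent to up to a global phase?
I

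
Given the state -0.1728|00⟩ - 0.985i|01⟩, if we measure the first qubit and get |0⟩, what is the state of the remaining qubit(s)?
-0.1728|0⟩ - 0.985i|1⟩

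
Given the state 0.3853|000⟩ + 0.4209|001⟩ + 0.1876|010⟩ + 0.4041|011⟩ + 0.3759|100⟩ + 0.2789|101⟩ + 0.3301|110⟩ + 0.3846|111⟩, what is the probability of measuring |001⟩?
0.1772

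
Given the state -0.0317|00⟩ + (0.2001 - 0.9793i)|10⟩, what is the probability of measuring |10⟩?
0.9991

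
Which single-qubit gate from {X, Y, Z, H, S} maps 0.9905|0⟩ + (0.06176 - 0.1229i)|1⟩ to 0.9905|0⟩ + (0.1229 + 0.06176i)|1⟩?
S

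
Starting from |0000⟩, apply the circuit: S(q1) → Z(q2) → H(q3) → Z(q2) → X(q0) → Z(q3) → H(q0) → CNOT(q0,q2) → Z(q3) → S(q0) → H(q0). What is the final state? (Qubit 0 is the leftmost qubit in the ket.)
1/√8|0000⟩ + 1/√8|0001⟩ - (1/√8)i|0010⟩ - (1/√8)i|0011⟩ + 1/√8|1000⟩ + 1/√8|1001⟩ + (1/√8)i|1010⟩ + (1/√8)i|1011⟩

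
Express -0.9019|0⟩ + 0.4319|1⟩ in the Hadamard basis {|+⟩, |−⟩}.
-0.3323|+⟩ - 0.9431|−⟩

With |ψ⟩ = α|0⟩ + β|1⟩, the Hadamard-basis coefficients are ⟨+|ψ⟩ = (α + β)/√2 and ⟨−|ψ⟩ = (α − β)/√2.
Here α = -0.9019, β = 0.4319: (α + β)/√2 = -0.3323, (α − β)/√2 = -0.9431.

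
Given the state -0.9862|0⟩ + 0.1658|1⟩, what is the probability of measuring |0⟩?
0.9726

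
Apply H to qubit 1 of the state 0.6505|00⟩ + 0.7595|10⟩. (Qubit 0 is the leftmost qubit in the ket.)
0.46|00⟩ + 0.46|01⟩ + 0.537|10⟩ + 0.537|11⟩

H on qubit 1 mixes each pair of kets that differ only in qubit 1: amplitudes (a, b) of (|…0…⟩, |…1…⟩) become ((a + b)/√2, (a − b)/√2). Kets absent from the input have amplitude 0.
(|00⟩, |01⟩): (a, b) = (0.6505, 0) → (0.46, 0.46)
(|10⟩, |11⟩): (a, b) = (0.7595, 0) → (0.537, 0.537)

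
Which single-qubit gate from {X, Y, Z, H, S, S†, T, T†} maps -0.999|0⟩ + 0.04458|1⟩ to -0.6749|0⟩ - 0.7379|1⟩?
H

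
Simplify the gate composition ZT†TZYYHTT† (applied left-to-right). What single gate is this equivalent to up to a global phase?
H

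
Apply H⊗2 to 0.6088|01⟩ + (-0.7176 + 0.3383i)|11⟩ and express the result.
(-0.0544 + 0.1692i)|00⟩ + (0.0544 - 0.1692i)|01⟩ + (0.6632 - 0.1692i)|10⟩ + (-0.6632 + 0.1692i)|11⟩

H⊗2 gives amp(|y⟩) = (1/2) Σ_x (−1)^(x·y) amp(|x⟩), where x·y is the number of positions in which both x and y have a 1.
|00⟩: (0.6088 + (-0.7176 + 0.3383i))/2 = (-0.0544 + 0.1692i)
|01⟩: (-0.6088 - (-0.7176 + 0.3383i))/2 = (0.0544 - 0.1692i)
|10⟩: (0.6088 - (-0.7176 + 0.3383i))/2 = (0.6632 - 0.1692i)
|11⟩: (-0.6088 + (-0.7176 + 0.3383i))/2 = (-0.6632 + 0.1692i)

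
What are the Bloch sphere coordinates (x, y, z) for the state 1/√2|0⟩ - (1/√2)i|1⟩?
(0, -1, 0)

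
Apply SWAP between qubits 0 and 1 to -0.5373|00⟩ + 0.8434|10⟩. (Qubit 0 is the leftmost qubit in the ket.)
-0.5373|00⟩ + 0.8434|01⟩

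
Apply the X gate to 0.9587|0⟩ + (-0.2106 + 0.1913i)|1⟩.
(-0.2106 + 0.1913i)|0⟩ + 0.9587|1⟩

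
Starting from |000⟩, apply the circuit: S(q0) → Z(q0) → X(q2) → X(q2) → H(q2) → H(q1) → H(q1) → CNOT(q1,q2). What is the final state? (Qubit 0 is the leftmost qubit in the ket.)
1/√2|000⟩ + 1/√2|001⟩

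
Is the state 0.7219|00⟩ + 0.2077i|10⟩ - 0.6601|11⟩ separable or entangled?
Entangled

Writing the state as a|00⟩ + b|01⟩ + c|10⟩ + d|11⟩, it is a product state iff ad − bc = 0.
Here (a, b, c, d) = (0.7219, 0, 0.2077i, -0.6601): ad − bc = (0.7219)(-0.6601) − (0)(0.2077i) = -0.4765 ≠ 0, so the state is entangled.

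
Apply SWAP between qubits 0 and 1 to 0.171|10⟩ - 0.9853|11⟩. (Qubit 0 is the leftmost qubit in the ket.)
0.171|01⟩ - 0.9853|11⟩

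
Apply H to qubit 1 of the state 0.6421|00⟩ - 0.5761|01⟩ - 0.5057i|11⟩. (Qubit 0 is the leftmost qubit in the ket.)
0.04667|00⟩ + 0.8614|01⟩ - 0.3576i|10⟩ + 0.3576i|11⟩

H on qubit 1 mixes each pair of kets that differ only in qubit 1: amplitudes (a, b) of (|…0…⟩, |…1…⟩) become ((a + b)/√2, (a − b)/√2). Kets absent from the input have amplitude 0.
(|00⟩, |01⟩): (a, b) = (0.6421, -0.5761) → (0.04667, 0.8614)
(|10⟩, |11⟩): (a, b) = (0, -0.5057i) → (-0.3576i, 0.3576i)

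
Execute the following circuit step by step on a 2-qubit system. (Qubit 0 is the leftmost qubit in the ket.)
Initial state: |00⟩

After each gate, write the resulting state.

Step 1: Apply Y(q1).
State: i|01⟩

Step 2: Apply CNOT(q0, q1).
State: i|01⟩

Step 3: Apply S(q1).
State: -|01⟩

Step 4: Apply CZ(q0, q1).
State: -|01⟩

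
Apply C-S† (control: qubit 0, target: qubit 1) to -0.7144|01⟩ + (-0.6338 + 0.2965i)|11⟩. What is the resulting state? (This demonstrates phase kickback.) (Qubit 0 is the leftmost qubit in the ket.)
-0.7144|01⟩ + (0.2965 + 0.6338i)|11⟩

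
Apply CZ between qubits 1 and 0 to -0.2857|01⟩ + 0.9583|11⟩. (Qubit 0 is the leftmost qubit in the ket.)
-0.2857|01⟩ - 0.9583|11⟩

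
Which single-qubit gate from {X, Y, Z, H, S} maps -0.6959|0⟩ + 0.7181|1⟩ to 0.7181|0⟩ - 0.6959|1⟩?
X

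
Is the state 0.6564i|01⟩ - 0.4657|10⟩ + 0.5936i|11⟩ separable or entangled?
Entangled

Writing the state as a|00⟩ + b|01⟩ + c|10⟩ + d|11⟩, it is a product state iff ad − bc = 0.
Here (a, b, c, d) = (0, 0.6564i, -0.4657, 0.5936i): ad − bc = (0)(0.5936i) − (0.6564i)(-0.4657) = 0.3057i ≠ 0, so the state is entangled.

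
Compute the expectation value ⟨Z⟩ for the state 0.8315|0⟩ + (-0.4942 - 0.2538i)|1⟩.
0.3827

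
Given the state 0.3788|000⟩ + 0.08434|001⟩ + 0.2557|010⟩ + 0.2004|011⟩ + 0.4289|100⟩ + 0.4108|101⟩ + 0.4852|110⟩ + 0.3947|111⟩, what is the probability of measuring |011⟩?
0.04016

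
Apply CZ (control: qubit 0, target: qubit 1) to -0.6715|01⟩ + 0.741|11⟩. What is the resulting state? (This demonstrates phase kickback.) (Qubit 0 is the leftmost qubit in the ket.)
-0.6715|01⟩ - 0.741|11⟩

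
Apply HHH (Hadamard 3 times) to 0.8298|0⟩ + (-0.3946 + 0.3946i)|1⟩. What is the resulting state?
(0.3077 + 0.279i)|0⟩ + (0.8658 - 0.279i)|1⟩

H² = I, so H^3 = H: a single Hadamard. With (a, b) = (0.8298, (-0.3946 + 0.3946i)), H gives ((a + b)/√2, (a − b)/√2) = ((0.3077 + 0.279i), (0.8658 - 0.279i)).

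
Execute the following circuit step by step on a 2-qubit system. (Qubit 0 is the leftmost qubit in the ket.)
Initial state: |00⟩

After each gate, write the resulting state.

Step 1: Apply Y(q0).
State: i|10⟩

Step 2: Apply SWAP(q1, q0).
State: i|01⟩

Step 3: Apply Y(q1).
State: |00⟩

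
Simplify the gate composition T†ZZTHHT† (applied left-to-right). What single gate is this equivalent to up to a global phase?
T†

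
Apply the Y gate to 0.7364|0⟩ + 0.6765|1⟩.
-0.6765i|0⟩ + 0.7364i|1⟩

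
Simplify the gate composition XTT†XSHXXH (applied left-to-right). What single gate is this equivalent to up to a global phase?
S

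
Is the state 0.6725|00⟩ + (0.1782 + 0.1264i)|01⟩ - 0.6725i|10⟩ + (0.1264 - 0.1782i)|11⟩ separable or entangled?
Separable

Writing the state as a|00⟩ + b|01⟩ + c|10⟩ + d|11⟩, it is a product state iff ad − bc = 0.
Here (a, b, c, d) = (0.6725, (0.1782 + 0.1264i), -0.6725i, (0.1264 - 0.1782i)): ad − bc = (0.6725)(0.1264 - 0.1782i) − (0.1782 + 0.1264i)(-0.6725i) = 0, so the state is separable.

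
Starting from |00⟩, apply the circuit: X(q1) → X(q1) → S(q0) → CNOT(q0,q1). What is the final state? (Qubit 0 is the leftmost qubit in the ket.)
|00⟩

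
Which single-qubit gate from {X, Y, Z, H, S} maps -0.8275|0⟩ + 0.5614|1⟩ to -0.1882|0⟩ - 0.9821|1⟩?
H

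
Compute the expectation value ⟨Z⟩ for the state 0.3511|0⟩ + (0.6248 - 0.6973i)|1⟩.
-0.7533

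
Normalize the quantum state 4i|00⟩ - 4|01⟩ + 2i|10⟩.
0.6667i|00⟩ - 0.6667|01⟩ + 0.3333i|10⟩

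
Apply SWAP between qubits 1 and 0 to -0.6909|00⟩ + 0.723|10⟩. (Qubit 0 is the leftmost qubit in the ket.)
-0.6909|00⟩ + 0.723|01⟩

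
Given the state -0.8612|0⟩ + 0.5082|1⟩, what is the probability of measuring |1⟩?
0.2583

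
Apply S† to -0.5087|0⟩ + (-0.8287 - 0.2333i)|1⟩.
-0.5087|0⟩ + (-0.2333 + 0.8287i)|1⟩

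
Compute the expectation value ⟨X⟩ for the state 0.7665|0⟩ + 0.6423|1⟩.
0.9846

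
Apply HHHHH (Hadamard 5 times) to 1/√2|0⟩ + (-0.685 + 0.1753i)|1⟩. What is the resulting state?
(0.01563 + 0.124i)|0⟩ + (0.9844 - 0.124i)|1⟩

H² = I, so H^5 = H: a single Hadamard. With (a, b) = (1/√2, (-0.685 + 0.1753i)), H gives ((a + b)/√2, (a − b)/√2) = ((0.01563 + 0.124i), (0.9844 - 0.124i)).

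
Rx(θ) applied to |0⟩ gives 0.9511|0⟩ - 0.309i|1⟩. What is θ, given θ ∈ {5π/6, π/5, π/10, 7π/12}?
π/5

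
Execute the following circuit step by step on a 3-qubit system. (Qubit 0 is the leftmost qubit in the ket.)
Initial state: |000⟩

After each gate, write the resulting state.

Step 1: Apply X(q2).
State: |001⟩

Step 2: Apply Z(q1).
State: |001⟩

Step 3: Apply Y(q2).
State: -i|000⟩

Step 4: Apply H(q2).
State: -(1/√2)i|000⟩ - (1/√2)i|001⟩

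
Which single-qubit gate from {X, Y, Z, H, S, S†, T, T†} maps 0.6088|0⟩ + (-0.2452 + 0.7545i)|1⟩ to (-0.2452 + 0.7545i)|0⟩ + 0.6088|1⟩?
X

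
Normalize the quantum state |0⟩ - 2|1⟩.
1/√5|0⟩ - 0.8944|1⟩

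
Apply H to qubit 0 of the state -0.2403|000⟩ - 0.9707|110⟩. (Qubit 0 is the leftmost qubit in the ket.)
-0.1699|000⟩ - 0.6864|010⟩ - 0.1699|100⟩ + 0.6864|110⟩

H on qubit 0 mixes each pair of kets that differ only in qubit 0: amplitudes (a, b) of (|…0…⟩, |…1…⟩) become ((a + b)/√2, (a − b)/√2). Kets absent from the input have amplitude 0.
(|000⟩, |100⟩): (a, b) = (-0.2403, 0) → (-0.1699, -0.1699)
(|010⟩, |110⟩): (a, b) = (0, -0.9707) → (-0.6864, 0.6864)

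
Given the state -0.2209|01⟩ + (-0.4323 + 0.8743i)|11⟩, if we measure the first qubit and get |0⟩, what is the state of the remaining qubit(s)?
-|1⟩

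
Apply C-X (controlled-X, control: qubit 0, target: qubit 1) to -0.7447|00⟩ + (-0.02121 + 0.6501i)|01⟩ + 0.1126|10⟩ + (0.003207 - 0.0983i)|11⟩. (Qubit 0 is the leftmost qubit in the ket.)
-0.7447|00⟩ + (-0.02121 + 0.6501i)|01⟩ + (0.003207 - 0.0983i)|10⟩ + 0.1126|11⟩

C-X leaves the control-|0⟩ kets |00⟩, |01⟩ unchanged and applies X to qubit 1 on the control-|1⟩ pair (|10⟩, |11⟩).
X = [[0, 1], [1, 0]].
With a = amp(|10⟩) = 0.1126 and b = amp(|11⟩) = (0.003207 - 0.0983i):
new amp(|10⟩) = (1)·b = (0.003207 - 0.0983i)
new amp(|11⟩) = (1)·a = 0.1126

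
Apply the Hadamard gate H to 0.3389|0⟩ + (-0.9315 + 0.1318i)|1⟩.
(-0.419 + 0.0932i)|0⟩ + (0.8983 - 0.0932i)|1⟩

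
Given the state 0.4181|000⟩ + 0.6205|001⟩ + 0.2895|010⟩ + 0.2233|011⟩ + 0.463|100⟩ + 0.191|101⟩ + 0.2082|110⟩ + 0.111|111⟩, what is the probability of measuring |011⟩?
0.04986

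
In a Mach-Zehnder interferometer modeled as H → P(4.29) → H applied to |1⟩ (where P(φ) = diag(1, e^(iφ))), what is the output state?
(0.705 + 0.4561i)|0⟩ + (0.295 - 0.4561i)|1⟩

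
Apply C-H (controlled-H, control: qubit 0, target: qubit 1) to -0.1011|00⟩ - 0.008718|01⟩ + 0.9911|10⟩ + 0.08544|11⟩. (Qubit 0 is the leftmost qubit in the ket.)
-0.1011|00⟩ - 0.008718|01⟩ + 0.7612|10⟩ + 0.6404|11⟩

C-H leaves the control-|0⟩ kets |00⟩, |01⟩ unchanged and applies H to qubit 1 on the control-|1⟩ pair (|10⟩, |11⟩).
H = [[1/√2, 1/√2], [1/√2, -1/√2]].
With a = amp(|10⟩) = 0.9911 and b = amp(|11⟩) = 0.08544:
new amp(|10⟩) = (1/√2)·a + (1/√2)·b = 0.7612
new amp(|11⟩) = (1/√2)·a + (-1/√2)·b = 0.6404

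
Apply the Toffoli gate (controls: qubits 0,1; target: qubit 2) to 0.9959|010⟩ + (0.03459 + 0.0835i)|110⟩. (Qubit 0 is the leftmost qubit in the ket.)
0.9959|010⟩ + (0.03459 + 0.0835i)|111⟩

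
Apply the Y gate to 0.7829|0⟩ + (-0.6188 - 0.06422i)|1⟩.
(-0.06422 + 0.6188i)|0⟩ + 0.7829i|1⟩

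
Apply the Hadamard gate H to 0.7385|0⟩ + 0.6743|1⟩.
0.999|0⟩ + 0.0454|1⟩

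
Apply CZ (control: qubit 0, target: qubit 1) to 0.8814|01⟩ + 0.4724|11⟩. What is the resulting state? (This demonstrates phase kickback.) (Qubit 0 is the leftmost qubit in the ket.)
0.8814|01⟩ - 0.4724|11⟩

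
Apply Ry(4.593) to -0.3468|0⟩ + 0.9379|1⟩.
-0.4714|0⟩ - 0.8819|1⟩

Ry(4.593) = [[cos(θ/2), −sin(θ/2)], [sin(θ/2), cos(θ/2)]]; θ = 4.593, cos(θ/2) ≈ -0.663662, sin(θ/2) ≈ 0.748033.
With a = amp(|0⟩) = -0.3468 and b = amp(|1⟩) = 0.9379:
new amp(|0⟩) = (-0.663662)·a + (-0.748033)·b = -0.4714
new amp(|1⟩) = (0.748033)·a + (-0.663662)·b = -0.8819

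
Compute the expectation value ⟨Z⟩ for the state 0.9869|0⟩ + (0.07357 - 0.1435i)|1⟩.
0.948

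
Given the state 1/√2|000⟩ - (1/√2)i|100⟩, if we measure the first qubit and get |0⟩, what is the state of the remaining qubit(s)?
|00⟩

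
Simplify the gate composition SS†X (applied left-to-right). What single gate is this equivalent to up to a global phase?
X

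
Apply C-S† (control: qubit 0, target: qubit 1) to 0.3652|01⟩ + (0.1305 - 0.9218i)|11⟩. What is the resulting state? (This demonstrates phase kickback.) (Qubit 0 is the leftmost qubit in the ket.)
0.3652|01⟩ + (-0.9218 - 0.1305i)|11⟩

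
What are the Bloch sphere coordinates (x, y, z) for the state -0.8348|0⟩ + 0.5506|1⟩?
(-0.9193, 0, 0.3937)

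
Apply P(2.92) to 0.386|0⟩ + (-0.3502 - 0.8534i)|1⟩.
0.386|0⟩ + (0.5292 + 0.7556i)|1⟩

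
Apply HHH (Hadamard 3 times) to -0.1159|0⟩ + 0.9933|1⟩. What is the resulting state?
0.6204|0⟩ - 0.7843|1⟩

H² = I, so H^3 = H: a single Hadamard. With (a, b) = (-0.1159, 0.9933), H gives ((a + b)/√2, (a − b)/√2) = (0.6204, -0.7843).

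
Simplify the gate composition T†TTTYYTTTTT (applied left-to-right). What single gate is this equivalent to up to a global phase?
T†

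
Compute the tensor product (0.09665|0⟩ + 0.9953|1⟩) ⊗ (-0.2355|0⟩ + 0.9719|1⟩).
-0.02276|00⟩ + 0.09393|01⟩ - 0.2344|10⟩ + 0.9673|11⟩

amp(|b₁b₂…⟩) = product of the factor amplitudes for bits b₁, b₂, …; only kets whose every factor amplitude is nonzero survive.
|00⟩: (0.09665)(-0.2355) = -0.02276
|01⟩: (0.09665)(0.9719) = 0.09393
|10⟩: (0.9953)(-0.2355) = -0.2344
|11⟩: (0.9953)(0.9719) = 0.9673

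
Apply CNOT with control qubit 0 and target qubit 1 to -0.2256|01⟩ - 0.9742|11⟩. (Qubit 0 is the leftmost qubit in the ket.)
-0.2256|01⟩ - 0.9742|10⟩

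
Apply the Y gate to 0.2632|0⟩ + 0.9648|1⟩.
-0.9648i|0⟩ + 0.2632i|1⟩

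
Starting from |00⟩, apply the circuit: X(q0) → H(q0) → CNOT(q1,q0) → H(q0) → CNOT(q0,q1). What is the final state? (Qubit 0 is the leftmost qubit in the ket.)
|11⟩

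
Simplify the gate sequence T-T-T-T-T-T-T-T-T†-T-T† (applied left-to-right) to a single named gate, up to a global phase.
T†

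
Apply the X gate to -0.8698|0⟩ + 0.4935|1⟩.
0.4935|0⟩ - 0.8698|1⟩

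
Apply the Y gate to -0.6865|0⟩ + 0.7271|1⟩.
-0.7271i|0⟩ - 0.6865i|1⟩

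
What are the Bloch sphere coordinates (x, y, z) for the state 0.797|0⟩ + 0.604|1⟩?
(0.9628, 0, 0.2704)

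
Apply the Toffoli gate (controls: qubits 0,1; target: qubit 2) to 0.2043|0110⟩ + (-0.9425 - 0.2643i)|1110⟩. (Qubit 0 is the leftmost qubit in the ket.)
0.2043|0110⟩ + (-0.9425 - 0.2643i)|1100⟩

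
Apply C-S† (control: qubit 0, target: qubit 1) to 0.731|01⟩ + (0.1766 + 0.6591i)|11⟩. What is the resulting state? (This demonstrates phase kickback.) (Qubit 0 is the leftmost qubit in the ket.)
0.731|01⟩ + (0.6591 - 0.1766i)|11⟩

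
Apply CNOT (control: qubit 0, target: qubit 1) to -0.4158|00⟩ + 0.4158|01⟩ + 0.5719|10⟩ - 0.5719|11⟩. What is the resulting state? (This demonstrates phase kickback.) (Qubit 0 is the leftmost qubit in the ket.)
-0.4158|00⟩ + 0.4158|01⟩ - 0.5719|10⟩ + 0.5719|11⟩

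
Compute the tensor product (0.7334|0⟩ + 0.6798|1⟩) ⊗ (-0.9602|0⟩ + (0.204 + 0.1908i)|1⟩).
-0.7042|00⟩ + (0.1496 + 0.1399i)|01⟩ - 0.6527|10⟩ + (0.1387 + 0.1297i)|11⟩

amp(|b₁b₂…⟩) = product of the factor amplitudes for bits b₁, b₂, …; only kets whose every factor amplitude is nonzero survive.
|00⟩: (0.7334)(-0.9602) = -0.7042
|01⟩: (0.7334)(0.204 + 0.1908i) = (0.1496 + 0.1399i)
|10⟩: (0.6798)(-0.9602) = -0.6527
|11⟩: (0.6798)(0.204 + 0.1908i) = (0.1387 + 0.1297i)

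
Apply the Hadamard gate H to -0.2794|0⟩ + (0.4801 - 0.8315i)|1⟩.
(0.1419 - 0.588i)|0⟩ + (-0.537 + 0.588i)|1⟩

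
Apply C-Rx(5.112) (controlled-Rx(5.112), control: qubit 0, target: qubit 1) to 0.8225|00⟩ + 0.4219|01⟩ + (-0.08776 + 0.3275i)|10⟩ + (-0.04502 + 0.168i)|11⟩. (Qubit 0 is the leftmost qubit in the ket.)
0.8225|00⟩ + 0.4219|01⟩ + (0.166 - 0.2481i)|10⟩ + (0.2185 - 0.0915i)|11⟩

C-Rx(5.112) leaves the control-|0⟩ kets |00⟩, |01⟩ unchanged and applies Rx(5.112) to qubit 1 on the control-|1⟩ pair (|10⟩, |11⟩).
Rx(5.112) = [[cos(θ/2), −i·sin(θ/2)], [−i·sin(θ/2), cos(θ/2)]]; θ = 5.112, cos(θ/2) ≈ -0.833385, sin(θ/2) ≈ 0.552693.
With a = amp(|10⟩) = (-0.08776 + 0.3275i) and b = amp(|11⟩) = (-0.04502 + 0.168i):
new amp(|10⟩) = (-0.833385)·a + (-0.552693i)·b = (0.166 - 0.2481i)
new amp(|11⟩) = (-0.552693i)·a + (-0.833385)·b = (0.2185 - 0.0915i)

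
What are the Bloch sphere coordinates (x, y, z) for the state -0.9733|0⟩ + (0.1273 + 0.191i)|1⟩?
(-0.2478, -0.3718, 0.8946)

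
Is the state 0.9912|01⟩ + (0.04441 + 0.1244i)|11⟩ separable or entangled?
Separable

Writing the state as a|00⟩ + b|01⟩ + c|10⟩ + d|11⟩, it is a product state iff ad − bc = 0.
Here (a, b, c, d) = (0, 0.9912, 0, (0.04441 + 0.1244i)): ad − bc = (0)(0.04441 + 0.1244i) − (0.9912)(0) = 0, so the state is separable.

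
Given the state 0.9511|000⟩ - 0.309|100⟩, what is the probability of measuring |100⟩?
0.09548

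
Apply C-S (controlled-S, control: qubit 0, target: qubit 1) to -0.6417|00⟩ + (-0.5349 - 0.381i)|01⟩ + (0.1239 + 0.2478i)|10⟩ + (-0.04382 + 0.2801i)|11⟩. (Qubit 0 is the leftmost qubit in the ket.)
-0.6417|00⟩ + (-0.5349 - 0.381i)|01⟩ + (0.1239 + 0.2478i)|10⟩ + (-0.2801 - 0.04382i)|11⟩

C-S leaves the control-|0⟩ kets |00⟩, |01⟩ unchanged and applies S to qubit 1 on the control-|1⟩ pair (|10⟩, |11⟩).
S = [[1, 0], [0, i]].
With a = amp(|10⟩) = (0.1239 + 0.2478i) and b = amp(|11⟩) = (-0.04382 + 0.2801i):
new amp(|10⟩) = (1)·a = (0.1239 + 0.2478i)
new amp(|11⟩) = (i)·b = (-0.2801 - 0.04382i)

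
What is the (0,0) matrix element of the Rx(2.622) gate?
0.2569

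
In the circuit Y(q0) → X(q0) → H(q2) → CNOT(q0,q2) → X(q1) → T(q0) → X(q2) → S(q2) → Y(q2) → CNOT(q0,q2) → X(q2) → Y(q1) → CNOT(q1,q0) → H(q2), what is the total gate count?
14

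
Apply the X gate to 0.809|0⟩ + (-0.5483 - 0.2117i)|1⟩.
(-0.5483 - 0.2117i)|0⟩ + 0.809|1⟩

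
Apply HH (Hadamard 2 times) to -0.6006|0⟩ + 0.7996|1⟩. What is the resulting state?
-0.6006|0⟩ + 0.7996|1⟩

H² = I, so an even number of Hadamards cancels: H^2 = I and the state is unchanged.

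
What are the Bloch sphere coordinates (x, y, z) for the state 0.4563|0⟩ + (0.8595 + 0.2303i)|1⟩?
(0.7844, 0.2102, -0.5836)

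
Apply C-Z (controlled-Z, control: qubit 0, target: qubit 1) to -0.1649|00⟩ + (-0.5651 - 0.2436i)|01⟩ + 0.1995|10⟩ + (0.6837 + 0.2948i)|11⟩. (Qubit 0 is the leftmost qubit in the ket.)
-0.1649|00⟩ + (-0.5651 - 0.2436i)|01⟩ + 0.1995|10⟩ + (-0.6837 - 0.2948i)|11⟩

C-Z leaves the control-|0⟩ kets |00⟩, |01⟩ unchanged and applies Z to qubit 1 on the control-|1⟩ pair (|10⟩, |11⟩).
Z = [[1, 0], [0, -1]].
With a = amp(|10⟩) = 0.1995 and b = amp(|11⟩) = (0.6837 + 0.2948i):
new amp(|10⟩) = (1)·a = 0.1995
new amp(|11⟩) = (-1)·b = (-0.6837 - 0.2948i)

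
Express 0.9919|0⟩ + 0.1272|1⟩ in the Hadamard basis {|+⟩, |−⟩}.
0.7913|+⟩ + 0.6114|−⟩

With |ψ⟩ = α|0⟩ + β|1⟩, the Hadamard-basis coefficients are ⟨+|ψ⟩ = (α + β)/√2 and ⟨−|ψ⟩ = (α − β)/√2.
Here α = 0.9919, β = 0.1272: (α + β)/√2 = 0.7913, (α − β)/√2 = 0.6114.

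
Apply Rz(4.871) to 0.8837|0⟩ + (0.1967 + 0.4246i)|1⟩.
(-0.6724 - 0.5734i)|0⟩ + (-0.4252 - 0.1954i)|1⟩

Rz(4.871) = [[e^(−iθ/2), 0], [0, e^(iθ/2)]] with e^(±iθ/2) = cos(θ/2) ± i·sin(θ/2); θ = 4.871, cos(θ/2) ≈ -0.760903, sin(θ/2) ≈ 0.648866.
With a = amp(|0⟩) = 0.8837 and b = amp(|1⟩) = (0.1967 + 0.4246i):
new amp(|0⟩) = (-0.760903 - 0.648866i)·a = (-0.6724 - 0.5734i)
new amp(|1⟩) = (-0.760903 + 0.648866i)·b = (-0.4252 - 0.1954i)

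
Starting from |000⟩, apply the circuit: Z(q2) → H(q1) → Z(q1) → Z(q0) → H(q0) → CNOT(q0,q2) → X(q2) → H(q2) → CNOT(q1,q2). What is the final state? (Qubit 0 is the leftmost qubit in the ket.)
1/√8|000⟩ - 1/√8|001⟩ + 1/√8|010⟩ - 1/√8|011⟩ + 1/√8|100⟩ + 1/√8|101⟩ - 1/√8|110⟩ - 1/√8|111⟩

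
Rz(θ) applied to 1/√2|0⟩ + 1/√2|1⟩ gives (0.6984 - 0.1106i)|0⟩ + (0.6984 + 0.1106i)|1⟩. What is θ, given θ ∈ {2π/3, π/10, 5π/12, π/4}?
π/10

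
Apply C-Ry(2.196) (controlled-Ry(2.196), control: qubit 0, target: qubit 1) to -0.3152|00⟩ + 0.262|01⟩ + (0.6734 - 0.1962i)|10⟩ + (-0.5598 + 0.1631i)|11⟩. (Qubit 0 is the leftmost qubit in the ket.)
-0.3152|00⟩ + 0.262|01⟩ + (0.805 - 0.2346i)|10⟩ + (0.3446 - 0.1004i)|11⟩

C-Ry(2.196) leaves the control-|0⟩ kets |00⟩, |01⟩ unchanged and applies Ry(2.196) to qubit 1 on the control-|1⟩ pair (|10⟩, |11⟩).
Ry(2.196) = [[cos(θ/2), −sin(θ/2)], [sin(θ/2), cos(θ/2)]]; θ = 2.196, cos(θ/2) ≈ 0.455378, sin(θ/2) ≈ 0.890298.
With a = amp(|10⟩) = (0.6734 - 0.1962i) and b = amp(|11⟩) = (-0.5598 + 0.1631i):
new amp(|10⟩) = (0.455378)·a + (-0.890298)·b = (0.805 - 0.2346i)
new amp(|11⟩) = (0.890298)·a + (0.455378)·b = (0.3446 - 0.1004i)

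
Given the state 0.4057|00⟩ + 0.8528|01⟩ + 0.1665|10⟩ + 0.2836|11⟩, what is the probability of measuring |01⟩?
0.7273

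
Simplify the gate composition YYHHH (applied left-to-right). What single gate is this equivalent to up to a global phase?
H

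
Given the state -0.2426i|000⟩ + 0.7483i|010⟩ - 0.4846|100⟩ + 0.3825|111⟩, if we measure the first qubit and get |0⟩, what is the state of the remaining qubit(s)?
-0.3084i|00⟩ + 0.9513i|10⟩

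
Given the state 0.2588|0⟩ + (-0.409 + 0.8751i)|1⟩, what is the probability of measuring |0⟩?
0.06698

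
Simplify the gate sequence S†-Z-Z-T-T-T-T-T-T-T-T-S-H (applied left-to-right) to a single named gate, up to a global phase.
H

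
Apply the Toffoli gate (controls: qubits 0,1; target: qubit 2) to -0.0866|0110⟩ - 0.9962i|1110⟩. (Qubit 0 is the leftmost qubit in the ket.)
-0.0866|0110⟩ - 0.9962i|1100⟩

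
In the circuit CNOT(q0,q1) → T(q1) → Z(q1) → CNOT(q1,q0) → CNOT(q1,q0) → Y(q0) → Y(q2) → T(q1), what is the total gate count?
8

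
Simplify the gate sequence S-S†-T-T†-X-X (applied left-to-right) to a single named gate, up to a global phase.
I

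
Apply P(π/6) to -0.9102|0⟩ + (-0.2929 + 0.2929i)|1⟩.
-0.9102|0⟩ + (-0.4001 + 0.1072i)|1⟩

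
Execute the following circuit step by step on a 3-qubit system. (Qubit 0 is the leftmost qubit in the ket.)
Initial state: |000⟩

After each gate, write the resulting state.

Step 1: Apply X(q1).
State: |010⟩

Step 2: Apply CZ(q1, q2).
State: |010⟩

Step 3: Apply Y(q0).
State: i|110⟩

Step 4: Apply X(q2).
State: i|111⟩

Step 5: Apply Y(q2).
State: |110⟩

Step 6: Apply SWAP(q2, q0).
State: |011⟩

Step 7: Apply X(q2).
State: |010⟩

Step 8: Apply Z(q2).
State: |010⟩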